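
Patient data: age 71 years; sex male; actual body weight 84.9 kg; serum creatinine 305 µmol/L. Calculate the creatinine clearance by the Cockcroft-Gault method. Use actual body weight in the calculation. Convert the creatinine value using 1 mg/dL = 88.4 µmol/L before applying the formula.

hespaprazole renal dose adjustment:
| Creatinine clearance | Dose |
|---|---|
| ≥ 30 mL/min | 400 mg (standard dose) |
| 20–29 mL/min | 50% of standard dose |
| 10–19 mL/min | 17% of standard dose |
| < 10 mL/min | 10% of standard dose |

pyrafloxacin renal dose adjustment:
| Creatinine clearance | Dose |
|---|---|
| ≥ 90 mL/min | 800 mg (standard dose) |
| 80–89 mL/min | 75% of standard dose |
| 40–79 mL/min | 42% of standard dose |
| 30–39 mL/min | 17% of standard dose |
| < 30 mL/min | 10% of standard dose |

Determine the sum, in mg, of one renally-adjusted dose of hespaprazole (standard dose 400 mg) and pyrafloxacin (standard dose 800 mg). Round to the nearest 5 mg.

SCr = 305 / 88.4 = 3.45 mg/dL
CrCl = (140 − 71) × 84.9 / (72 × 3.45) = 5858.1 / 248.40 ≈ 23.6 mL/min
CrCl ≈ 24 mL/min.
hespaprazole: 20–29 mL/min → 50% of 400 mg = 200 mg.
pyrafloxacin: < 30 mL/min → 10% of 800 mg = 80 mg.
Total = 200 + 80 = 280 mg.

280 mg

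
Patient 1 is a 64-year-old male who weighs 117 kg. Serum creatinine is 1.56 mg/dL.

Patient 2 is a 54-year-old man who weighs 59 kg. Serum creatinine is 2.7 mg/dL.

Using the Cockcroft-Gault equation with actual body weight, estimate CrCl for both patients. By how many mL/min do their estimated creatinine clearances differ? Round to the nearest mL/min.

Patient 1: CrCl = (140 − 64) × 117 / (72 × 1.56) = 8892.0 / 112.32 ≈ 79.2 mL/min
Patient 2: CrCl = (140 − 54) × 59 / (72 × 2.7) = 5074.0 / 194.40 ≈ 26.1 mL/min
|79.2 − 26.1| = 53.1 mL/min

53 mL/min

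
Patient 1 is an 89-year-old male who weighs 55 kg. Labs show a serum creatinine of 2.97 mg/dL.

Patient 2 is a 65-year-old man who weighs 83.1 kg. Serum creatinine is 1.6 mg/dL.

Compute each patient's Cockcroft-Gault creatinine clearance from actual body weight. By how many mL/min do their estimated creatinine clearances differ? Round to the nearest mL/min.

41 mL/min

Patient 1: CrCl = (140 − 89) × 55 / (72 × 2.97) = 2805.0 / 213.84 ≈ 13.1 mL/min
Patient 2: CrCl = (140 − 65) × 83.1 / (72 × 1.6) = 6232.5 / 115.20 ≈ 54.1 mL/min
|13.1 − 54.1| = 41.0 mL/min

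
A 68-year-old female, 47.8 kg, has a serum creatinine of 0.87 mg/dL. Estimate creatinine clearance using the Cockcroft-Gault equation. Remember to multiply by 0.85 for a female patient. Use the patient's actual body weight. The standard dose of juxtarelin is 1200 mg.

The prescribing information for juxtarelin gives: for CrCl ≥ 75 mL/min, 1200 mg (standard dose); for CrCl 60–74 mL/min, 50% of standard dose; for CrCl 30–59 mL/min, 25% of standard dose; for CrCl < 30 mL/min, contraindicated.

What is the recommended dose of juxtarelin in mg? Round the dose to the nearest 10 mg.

300 mg

CrCl = (140 − 68) × 47.8 / (72 × 0.87) × 0.85 = 3441.6 / 62.64 × 0.85 ≈ 46.7 mL/min
CrCl ≈ 47 mL/min → bracket 30–59 mL/min.
25% of 1200 mg = 300 mg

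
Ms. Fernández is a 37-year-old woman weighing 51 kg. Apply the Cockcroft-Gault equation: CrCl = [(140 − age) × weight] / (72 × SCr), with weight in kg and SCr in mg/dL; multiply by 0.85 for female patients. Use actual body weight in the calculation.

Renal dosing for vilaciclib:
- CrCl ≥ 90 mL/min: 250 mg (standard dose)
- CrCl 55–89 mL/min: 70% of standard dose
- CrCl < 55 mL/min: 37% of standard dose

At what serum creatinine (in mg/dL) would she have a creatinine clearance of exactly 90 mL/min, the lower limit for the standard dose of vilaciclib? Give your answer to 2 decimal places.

0.69 mg/dL

Standard dose requires CrCl ≥ 90 mL/min.
Set (140 − 37) × 51 × 0.85 / (72 × SCr) = 90
SCr = (140 − 37) × 51 × 0.85 / (72 × 90) = 0.689 mg/dL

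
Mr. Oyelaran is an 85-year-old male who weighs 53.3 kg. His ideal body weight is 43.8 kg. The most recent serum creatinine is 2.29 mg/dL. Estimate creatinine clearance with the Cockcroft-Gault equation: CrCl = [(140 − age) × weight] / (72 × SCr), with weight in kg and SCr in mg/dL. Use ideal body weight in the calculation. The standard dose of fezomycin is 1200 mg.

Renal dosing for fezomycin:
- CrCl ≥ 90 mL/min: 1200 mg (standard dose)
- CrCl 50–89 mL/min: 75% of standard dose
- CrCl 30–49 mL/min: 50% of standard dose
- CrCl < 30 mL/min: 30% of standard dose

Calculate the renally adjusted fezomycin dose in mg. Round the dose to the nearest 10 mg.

360 mg

CrCl = (140 − 85) × 43.8 / (72 × 2.29) = 2409.0 / 164.88 ≈ 14.6 mL/min
CrCl ≈ 15 mL/min → bracket < 30 mL/min.
30% of 1200 mg = 360 mg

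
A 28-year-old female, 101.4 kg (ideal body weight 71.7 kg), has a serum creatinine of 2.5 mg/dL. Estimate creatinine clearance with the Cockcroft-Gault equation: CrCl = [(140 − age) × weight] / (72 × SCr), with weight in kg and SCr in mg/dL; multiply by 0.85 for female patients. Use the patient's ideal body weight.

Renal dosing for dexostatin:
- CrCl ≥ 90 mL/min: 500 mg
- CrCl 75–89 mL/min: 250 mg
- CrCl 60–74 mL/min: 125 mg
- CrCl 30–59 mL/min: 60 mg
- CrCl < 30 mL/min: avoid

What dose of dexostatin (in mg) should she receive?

CrCl = (140 − 28) × 71.7 / (72 × 2.5) × 0.85 = 8030.4 / 180.00 × 0.85 ≈ 37.9 mL/min
CrCl ≈ 38 mL/min → bracket 30–59 mL/min.
Dose for this bracket: 60 mg.

60 mg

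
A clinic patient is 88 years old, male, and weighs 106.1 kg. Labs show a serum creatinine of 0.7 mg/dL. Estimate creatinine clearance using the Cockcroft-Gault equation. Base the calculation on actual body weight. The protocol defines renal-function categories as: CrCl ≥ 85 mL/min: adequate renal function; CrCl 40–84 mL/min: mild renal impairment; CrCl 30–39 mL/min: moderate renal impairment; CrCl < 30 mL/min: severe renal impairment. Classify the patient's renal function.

adequate renal function

CrCl = (140 − 88) × 106.1 / (72 × 0.7) = 5517.2 / 50.40 ≈ 109.5 mL/min
109 mL/min falls in the 'adequate renal function' range.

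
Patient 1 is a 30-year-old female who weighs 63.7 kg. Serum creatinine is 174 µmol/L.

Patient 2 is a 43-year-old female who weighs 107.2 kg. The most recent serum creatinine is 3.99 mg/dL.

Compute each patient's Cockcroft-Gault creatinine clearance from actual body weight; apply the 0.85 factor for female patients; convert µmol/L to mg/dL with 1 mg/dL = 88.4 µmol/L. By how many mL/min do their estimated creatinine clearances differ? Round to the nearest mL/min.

Patient 1: SCr = 174 / 88.4 = 1.968 mg/dL
Patient 1: CrCl = (140 − 30) × 63.7 / (72 × 1.968) × 0.85 = 7007.0 / 141.70 × 0.85 ≈ 42.0 mL/min
Patient 2: CrCl = (140 − 43) × 107.2 / (72 × 3.99) × 0.85 = 10398.4 / 287.28 × 0.85 ≈ 30.8 mL/min
|42.0 − 30.8| = 11.2 mL/min

11 mL/min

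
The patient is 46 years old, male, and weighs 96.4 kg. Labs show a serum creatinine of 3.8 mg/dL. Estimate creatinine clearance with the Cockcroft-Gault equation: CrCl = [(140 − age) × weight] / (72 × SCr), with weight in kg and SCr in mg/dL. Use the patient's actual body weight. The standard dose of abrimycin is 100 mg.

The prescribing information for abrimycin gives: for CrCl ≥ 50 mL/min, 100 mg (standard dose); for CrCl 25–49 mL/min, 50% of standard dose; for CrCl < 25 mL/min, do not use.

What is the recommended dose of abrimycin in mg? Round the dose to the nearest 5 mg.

CrCl = (140 − 46) × 96.4 / (72 × 3.8) = 9061.6 / 273.60 ≈ 33.1 mL/min
CrCl ≈ 33 mL/min → bracket 25–49 mL/min.
50% of 100 mg = 50 mg

50 mg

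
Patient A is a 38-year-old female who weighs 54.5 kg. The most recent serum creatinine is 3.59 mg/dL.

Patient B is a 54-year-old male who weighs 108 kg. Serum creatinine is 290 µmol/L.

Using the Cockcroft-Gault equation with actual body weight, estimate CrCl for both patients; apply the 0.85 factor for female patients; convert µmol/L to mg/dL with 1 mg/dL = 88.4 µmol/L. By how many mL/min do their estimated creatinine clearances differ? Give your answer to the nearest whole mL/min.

Patient A: CrCl = (140 − 38) × 54.5 / (72 × 3.59) × 0.85 = 5559.0 / 258.48 × 0.85 ≈ 18.3 mL/min
Patient B: SCr = 290 / 88.4 = 3.281 mg/dL
Patient B: CrCl = (140 − 54) × 108 / (72 × 3.281) = 9288.0 / 236.23 ≈ 39.3 mL/min
|18.3 − 39.3| = 21.0 mL/min

21 mL/min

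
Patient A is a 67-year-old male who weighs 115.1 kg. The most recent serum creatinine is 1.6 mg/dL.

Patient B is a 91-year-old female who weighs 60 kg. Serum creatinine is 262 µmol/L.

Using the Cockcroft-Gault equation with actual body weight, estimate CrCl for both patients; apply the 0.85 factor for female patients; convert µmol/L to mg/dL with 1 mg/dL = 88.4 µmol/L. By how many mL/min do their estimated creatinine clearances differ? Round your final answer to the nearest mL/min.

Patient A: CrCl = (140 − 67) × 115.1 / (72 × 1.6) = 8402.3 / 115.20 ≈ 72.9 mL/min
Patient B: SCr = 262 / 88.4 = 2.964 mg/dL
Patient B: CrCl = (140 − 91) × 60 / (72 × 2.964) × 0.85 = 2940.0 / 213.41 × 0.85 ≈ 11.7 mL/min
|72.9 − 11.7| = 61.2 mL/min

61 mL/min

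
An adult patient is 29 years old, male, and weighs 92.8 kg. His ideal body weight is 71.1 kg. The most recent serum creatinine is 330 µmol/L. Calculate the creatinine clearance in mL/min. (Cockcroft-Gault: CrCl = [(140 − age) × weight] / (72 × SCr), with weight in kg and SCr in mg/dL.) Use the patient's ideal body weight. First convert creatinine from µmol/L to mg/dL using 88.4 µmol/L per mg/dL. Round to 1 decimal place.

SCr = 330 / 88.4 = 3.733 mg/dL
CrCl = (140 − 29) × 71.1 / (72 × 3.733) = 7892.1 / 268.78 ≈ 29.4 mL/min

29.4 mL/min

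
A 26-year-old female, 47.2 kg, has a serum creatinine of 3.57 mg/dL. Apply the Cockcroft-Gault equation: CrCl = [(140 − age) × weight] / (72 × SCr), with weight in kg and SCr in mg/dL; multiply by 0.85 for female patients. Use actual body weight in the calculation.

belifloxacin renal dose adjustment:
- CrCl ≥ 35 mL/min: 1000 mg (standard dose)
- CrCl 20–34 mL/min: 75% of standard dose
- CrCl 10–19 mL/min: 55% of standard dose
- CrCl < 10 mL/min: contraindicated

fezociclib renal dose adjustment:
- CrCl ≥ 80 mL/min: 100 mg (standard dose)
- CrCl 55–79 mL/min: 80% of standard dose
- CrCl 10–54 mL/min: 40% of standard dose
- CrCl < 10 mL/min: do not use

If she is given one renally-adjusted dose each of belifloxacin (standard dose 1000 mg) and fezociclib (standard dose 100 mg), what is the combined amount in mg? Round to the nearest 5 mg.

CrCl = (140 − 26) × 47.2 / (72 × 3.57) × 0.85 = 5380.8 / 257.04 × 0.85 ≈ 17.8 mL/min
CrCl ≈ 18 mL/min.
belifloxacin: 10–19 mL/min → 55% of 1000 mg = 550 mg.
fezociclib: 10–54 mL/min → 40% of 100 mg = 40 mg.
Total = 550 + 40 = 590 mg.

590 mg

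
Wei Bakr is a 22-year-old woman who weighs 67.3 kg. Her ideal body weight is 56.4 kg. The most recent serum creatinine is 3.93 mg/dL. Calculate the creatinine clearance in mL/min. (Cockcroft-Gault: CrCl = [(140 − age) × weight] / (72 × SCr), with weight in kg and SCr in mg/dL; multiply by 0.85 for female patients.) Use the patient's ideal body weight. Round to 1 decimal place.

CrCl = (140 − 22) × 56.4 / (72 × 3.93) × 0.85 = 6655.2 / 282.96 × 0.85 ≈ 20.0 mL/min

20.0 mL/min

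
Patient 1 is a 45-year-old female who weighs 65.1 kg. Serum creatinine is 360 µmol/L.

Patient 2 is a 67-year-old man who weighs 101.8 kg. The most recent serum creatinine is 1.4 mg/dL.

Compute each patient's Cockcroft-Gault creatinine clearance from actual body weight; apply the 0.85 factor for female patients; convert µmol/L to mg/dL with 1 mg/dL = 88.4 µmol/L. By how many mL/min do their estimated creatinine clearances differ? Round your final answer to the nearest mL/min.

Patient 1: SCr = 360 / 88.4 = 4.072 mg/dL
Patient 1: CrCl = (140 − 45) × 65.1 / (72 × 4.072) × 0.85 = 6184.5 / 293.18 × 0.85 ≈ 17.9 mL/min
Patient 2: CrCl = (140 − 67) × 101.8 / (72 × 1.4) = 7431.4 / 100.80 ≈ 73.7 mL/min
|17.9 − 73.7| = 55.8 mL/min

56 mL/min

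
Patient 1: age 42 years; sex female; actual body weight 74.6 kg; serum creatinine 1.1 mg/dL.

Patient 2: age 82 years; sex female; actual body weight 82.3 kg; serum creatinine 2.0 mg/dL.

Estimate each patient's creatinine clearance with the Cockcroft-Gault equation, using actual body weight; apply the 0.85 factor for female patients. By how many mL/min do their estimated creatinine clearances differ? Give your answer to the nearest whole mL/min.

Patient 1: CrCl = (140 − 42) × 74.6 / (72 × 1.1) × 0.85 = 7310.8 / 79.20 × 0.85 ≈ 78.5 mL/min
Patient 2: CrCl = (140 − 82) × 82.3 / (72 × 2) × 0.85 = 4773.4 / 144.00 × 0.85 ≈ 28.2 mL/min
|78.5 − 28.2| = 50.3 mL/min

50 mL/min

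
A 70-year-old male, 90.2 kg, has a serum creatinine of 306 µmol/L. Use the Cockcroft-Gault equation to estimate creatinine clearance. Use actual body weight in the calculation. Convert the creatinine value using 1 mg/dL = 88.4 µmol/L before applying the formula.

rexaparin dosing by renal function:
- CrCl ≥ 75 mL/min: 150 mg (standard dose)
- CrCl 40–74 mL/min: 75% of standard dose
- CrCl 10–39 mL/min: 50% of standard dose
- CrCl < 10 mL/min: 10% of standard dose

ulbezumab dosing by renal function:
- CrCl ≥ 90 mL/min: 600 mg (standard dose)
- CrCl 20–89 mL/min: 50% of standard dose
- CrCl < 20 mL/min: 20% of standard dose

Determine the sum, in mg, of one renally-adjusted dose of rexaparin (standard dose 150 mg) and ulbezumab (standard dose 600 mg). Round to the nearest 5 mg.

SCr = 306 / 88.4 = 3.462 mg/dL
CrCl = (140 − 70) × 90.2 / (72 × 3.462) = 6314.0 / 249.26 ≈ 25.3 mL/min
CrCl ≈ 25 mL/min.
rexaparin: 10–39 mL/min → 50% of 150 mg = 75 mg.
ulbezumab: 20–89 mL/min → 50% of 600 mg = 300 mg.
Total = 75 + 300 = 375 mg.

375 mg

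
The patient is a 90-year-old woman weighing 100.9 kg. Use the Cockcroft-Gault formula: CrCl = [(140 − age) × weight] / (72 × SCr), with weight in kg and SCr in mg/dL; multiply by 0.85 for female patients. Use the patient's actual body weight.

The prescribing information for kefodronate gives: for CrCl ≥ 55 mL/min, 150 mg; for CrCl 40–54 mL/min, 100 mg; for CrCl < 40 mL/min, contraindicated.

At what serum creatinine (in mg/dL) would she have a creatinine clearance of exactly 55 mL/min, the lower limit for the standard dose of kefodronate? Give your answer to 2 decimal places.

1.08 mg/dL

Standard dose requires CrCl ≥ 55 mL/min.
Set (140 − 90) × 100.9 × 0.85 / (72 × SCr) = 55
SCr = (140 − 90) × 100.9 × 0.85 / (72 × 55) = 1.083 mg/dL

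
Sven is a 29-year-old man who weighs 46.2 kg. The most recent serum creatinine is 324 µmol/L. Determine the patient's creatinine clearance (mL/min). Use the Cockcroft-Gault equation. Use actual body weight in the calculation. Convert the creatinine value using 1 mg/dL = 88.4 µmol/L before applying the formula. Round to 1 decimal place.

19.4 mL/min

SCr = 324 / 88.4 = 3.665 mg/dL
CrCl = (140 − 29) × 46.2 / (72 × 3.665) = 5128.2 / 263.88 ≈ 19.4 mL/min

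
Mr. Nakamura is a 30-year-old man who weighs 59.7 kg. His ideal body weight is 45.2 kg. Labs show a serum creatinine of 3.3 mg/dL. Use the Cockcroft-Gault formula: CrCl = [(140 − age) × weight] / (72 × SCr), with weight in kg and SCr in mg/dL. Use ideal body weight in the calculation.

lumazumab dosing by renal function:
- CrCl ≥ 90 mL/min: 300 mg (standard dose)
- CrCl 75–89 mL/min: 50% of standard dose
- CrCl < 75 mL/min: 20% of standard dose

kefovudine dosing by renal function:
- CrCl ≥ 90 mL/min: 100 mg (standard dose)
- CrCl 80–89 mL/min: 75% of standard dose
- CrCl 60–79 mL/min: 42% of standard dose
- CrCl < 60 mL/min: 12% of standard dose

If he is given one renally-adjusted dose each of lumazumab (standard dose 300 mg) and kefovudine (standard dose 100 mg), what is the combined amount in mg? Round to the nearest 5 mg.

CrCl = (140 − 30) × 45.2 / (72 × 3.3) = 4972.0 / 237.60 ≈ 20.9 mL/min
CrCl ≈ 21 mL/min.
lumazumab: < 75 mL/min → 20% of 300 mg = 60 mg.
kefovudine: < 60 mL/min → 12% of 100 mg = 12 mg.
Total = 60 + 12 = 72 mg.

70 mg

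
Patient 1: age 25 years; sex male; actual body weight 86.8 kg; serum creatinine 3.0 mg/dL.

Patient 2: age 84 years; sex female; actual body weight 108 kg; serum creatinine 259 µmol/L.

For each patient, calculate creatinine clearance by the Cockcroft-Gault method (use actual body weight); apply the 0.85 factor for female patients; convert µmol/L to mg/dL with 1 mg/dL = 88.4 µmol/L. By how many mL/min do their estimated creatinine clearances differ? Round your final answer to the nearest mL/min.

22 mL/min

Patient 1: CrCl = (140 − 25) × 86.8 / (72 × 3) = 9982.0 / 216.00 ≈ 46.2 mL/min
Patient 2: SCr = 259 / 88.4 = 2.93 mg/dL
Patient 2: CrCl = (140 − 84) × 108 / (72 × 2.93) × 0.85 = 6048.0 / 210.96 × 0.85 ≈ 24.4 mL/min
|46.2 − 24.4| = 21.8 mL/min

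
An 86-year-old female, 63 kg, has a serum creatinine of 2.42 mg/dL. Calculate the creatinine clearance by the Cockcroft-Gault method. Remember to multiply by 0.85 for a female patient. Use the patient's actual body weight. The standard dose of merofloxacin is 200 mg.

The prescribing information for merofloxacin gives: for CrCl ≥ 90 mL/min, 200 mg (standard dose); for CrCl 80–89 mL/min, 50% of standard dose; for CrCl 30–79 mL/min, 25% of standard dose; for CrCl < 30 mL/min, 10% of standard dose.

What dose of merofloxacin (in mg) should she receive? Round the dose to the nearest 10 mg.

CrCl = (140 − 86) × 63 / (72 × 2.42) × 0.85 = 3402.0 / 174.24 × 0.85 ≈ 16.6 mL/min
CrCl ≈ 17 mL/min → bracket < 30 mL/min.
10% of 200 mg = 20 mg

20 mg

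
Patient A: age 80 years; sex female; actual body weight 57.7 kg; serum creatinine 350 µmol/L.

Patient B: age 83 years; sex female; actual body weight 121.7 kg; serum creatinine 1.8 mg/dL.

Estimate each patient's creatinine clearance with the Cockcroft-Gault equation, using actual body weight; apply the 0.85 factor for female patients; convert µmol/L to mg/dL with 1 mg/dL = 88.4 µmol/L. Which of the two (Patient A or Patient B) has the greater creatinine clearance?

Patient A: SCr = 350 / 88.4 = 3.959 mg/dL
Patient A: CrCl = (140 − 80) × 57.7 / (72 × 3.959) × 0.85 = 3462.0 / 285.05 × 0.85 ≈ 10.3 mL/min
Patient B: CrCl = (140 − 83) × 121.7 / (72 × 1.8) × 0.85 = 6936.9 / 129.60 × 0.85 ≈ 45.5 mL/min
10.3 vs 45.5 mL/min → Patient B is higher.

Patient B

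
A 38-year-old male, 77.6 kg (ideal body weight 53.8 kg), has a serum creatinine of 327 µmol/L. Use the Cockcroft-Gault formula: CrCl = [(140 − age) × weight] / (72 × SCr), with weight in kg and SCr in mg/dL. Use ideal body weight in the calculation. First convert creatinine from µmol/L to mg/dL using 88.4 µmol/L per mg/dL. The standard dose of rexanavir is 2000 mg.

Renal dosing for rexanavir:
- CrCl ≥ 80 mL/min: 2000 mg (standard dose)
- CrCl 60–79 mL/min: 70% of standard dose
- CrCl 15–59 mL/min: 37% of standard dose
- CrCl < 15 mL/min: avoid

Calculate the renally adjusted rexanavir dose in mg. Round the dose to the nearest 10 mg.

740 mg

SCr = 327 / 88.4 = 3.699 mg/dL
CrCl = (140 − 38) × 53.8 / (72 × 3.699) = 5487.6 / 266.33 ≈ 20.6 mL/min
CrCl ≈ 21 mL/min → bracket 15–59 mL/min.
37% of 2000 mg = 740 mg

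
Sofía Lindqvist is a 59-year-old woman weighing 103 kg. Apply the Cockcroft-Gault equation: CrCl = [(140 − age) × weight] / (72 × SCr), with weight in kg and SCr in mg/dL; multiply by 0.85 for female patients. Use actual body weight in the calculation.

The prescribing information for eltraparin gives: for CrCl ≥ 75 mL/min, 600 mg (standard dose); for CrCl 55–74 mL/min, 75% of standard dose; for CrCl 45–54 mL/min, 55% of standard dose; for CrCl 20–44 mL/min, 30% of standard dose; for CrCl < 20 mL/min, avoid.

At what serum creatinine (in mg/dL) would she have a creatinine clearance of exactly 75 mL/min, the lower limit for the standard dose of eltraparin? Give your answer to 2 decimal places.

Standard dose requires CrCl ≥ 75 mL/min.
Set (140 − 59) × 103 × 0.85 / (72 × SCr) = 75
SCr = (140 − 59) × 103 × 0.85 / (72 × 75) = 1.313 mg/dL

1.31 mg/dL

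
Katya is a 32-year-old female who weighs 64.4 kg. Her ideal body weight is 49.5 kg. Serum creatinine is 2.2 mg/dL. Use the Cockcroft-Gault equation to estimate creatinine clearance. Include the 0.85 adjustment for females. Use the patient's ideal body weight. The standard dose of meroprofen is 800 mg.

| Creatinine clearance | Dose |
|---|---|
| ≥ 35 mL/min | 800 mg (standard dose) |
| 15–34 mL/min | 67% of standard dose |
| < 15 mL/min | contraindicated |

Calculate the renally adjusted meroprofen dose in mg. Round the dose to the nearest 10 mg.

CrCl = (140 − 32) × 49.5 / (72 × 2.2) × 0.85 = 5346.0 / 158.40 × 0.85 ≈ 28.7 mL/min
CrCl ≈ 29 mL/min → bracket 15–34 mL/min.
67% of 800 mg = 536 mg → 540 mg

540 mg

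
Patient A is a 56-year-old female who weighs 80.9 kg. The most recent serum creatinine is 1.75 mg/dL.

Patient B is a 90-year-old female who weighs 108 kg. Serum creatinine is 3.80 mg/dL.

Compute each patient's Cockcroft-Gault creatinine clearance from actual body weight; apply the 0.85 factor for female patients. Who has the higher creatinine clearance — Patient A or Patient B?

Patient A

Patient A: CrCl = (140 − 56) × 80.9 / (72 × 1.75) × 0.85 = 6795.6 / 126.00 × 0.85 ≈ 45.8 mL/min
Patient B: CrCl = (140 − 90) × 108 / (72 × 3.8) × 0.85 = 5400.0 / 273.60 × 0.85 ≈ 16.8 mL/min
45.8 vs 16.8 mL/min → Patient A is higher.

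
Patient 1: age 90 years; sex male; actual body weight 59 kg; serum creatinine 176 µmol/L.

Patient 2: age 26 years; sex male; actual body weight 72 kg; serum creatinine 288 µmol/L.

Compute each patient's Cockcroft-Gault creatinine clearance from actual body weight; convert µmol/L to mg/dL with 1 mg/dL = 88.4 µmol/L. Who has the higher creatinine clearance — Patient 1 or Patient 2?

Patient 2

Patient 1: SCr = 176 / 88.4 = 1.991 mg/dL
Patient 1: CrCl = (140 − 90) × 59 / (72 × 1.991) = 2950.0 / 143.35 ≈ 20.6 mL/min
Patient 2: SCr = 288 / 88.4 = 3.258 mg/dL
Patient 2: CrCl = (140 − 26) × 72 / (72 × 3.258) = 8208.0 / 234.58 ≈ 35.0 mL/min
20.6 vs 35.0 mL/min → Patient 2 is higher.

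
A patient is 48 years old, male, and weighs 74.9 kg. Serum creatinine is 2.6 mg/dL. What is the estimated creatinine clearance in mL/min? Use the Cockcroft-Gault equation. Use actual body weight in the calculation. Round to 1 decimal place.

36.8 mL/min

CrCl = (140 − 48) × 74.9 / (72 × 2.6) = 6890.8 / 187.20 ≈ 36.8 mL/min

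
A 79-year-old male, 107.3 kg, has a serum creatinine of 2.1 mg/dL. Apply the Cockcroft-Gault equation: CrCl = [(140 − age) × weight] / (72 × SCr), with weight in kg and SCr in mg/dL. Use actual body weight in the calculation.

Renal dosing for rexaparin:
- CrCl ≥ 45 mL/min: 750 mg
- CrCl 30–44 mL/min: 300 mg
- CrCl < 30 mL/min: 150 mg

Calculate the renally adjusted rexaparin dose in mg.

300 mg

CrCl = (140 − 79) × 107.3 / (72 × 2.1) = 6545.3 / 151.20 ≈ 43.3 mL/min
CrCl ≈ 43 mL/min → bracket 30–44 mL/min.
Dose for this bracket: 300 mg.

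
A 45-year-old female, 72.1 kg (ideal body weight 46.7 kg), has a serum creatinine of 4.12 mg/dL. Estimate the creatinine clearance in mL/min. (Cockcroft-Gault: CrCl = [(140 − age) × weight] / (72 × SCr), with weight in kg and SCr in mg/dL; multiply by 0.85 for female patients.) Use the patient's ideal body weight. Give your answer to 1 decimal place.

CrCl = (140 − 45) × 46.7 / (72 × 4.12) × 0.85 = 4436.5 / 296.64 × 0.85 ≈ 12.7 mL/min

12.7 mL/min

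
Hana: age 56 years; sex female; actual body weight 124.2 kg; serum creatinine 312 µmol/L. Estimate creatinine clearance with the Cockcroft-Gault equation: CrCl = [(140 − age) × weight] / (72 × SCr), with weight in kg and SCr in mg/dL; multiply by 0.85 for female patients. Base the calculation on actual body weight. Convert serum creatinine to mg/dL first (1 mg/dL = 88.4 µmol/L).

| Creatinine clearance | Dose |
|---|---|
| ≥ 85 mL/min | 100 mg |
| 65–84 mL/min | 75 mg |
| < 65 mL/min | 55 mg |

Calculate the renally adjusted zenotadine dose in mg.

55 mg

SCr = 312 / 88.4 = 3.529 mg/dL
CrCl = (140 − 56) × 124.2 / (72 × 3.529) × 0.85 = 10432.8 / 254.09 × 0.85 ≈ 34.9 mL/min
CrCl ≈ 35 mL/min → bracket < 65 mL/min.
Dose for this bracket: 55 mg.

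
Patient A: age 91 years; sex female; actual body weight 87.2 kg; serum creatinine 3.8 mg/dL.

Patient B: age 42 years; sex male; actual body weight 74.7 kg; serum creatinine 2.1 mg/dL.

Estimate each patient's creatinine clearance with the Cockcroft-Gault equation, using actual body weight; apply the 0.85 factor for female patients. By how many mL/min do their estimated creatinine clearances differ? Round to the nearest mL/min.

Patient A: CrCl = (140 − 91) × 87.2 / (72 × 3.8) × 0.85 = 4272.8 / 273.60 × 0.85 ≈ 13.3 mL/min
Patient B: CrCl = (140 − 42) × 74.7 / (72 × 2.1) = 7320.6 / 151.20 ≈ 48.4 mL/min
|13.3 − 48.4| = 35.1 mL/min

35 mL/min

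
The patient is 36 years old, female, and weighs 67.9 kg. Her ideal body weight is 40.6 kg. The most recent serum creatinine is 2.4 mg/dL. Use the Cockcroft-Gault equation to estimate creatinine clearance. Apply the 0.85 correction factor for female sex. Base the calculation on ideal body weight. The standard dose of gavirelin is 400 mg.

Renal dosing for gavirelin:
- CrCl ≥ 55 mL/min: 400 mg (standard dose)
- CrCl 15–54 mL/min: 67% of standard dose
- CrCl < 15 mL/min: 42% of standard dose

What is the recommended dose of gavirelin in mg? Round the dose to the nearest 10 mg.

CrCl = (140 − 36) × 40.6 / (72 × 2.4) × 0.85 = 4222.4 / 172.80 × 0.85 ≈ 20.8 mL/min
CrCl ≈ 21 mL/min → bracket 15–54 mL/min.
67% of 400 mg = 268 mg → 270 mg

270 mg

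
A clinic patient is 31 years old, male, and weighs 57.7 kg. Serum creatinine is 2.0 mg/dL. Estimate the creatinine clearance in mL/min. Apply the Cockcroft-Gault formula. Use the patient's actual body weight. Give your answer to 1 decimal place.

43.7 mL/min

CrCl = (140 − 31) × 57.7 / (72 × 2) = 6289.3 / 144.00 ≈ 43.7 mL/min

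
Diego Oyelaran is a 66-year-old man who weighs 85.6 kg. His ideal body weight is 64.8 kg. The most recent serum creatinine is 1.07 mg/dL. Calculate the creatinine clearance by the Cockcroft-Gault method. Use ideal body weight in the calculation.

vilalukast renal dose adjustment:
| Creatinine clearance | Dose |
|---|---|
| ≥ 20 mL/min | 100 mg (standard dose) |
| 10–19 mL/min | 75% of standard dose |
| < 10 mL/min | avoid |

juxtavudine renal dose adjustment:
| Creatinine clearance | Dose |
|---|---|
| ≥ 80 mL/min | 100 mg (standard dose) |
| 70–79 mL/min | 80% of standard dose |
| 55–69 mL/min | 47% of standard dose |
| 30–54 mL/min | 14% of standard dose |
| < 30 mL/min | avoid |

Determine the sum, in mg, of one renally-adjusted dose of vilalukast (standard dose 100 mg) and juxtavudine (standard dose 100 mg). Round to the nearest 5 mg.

145 mg

CrCl = (140 − 66) × 64.8 / (72 × 1.07) = 4795.2 / 77.04 ≈ 62.2 mL/min
CrCl ≈ 62 mL/min.
vilalukast: ≥ 20 mL/min → 100% of 100 mg = 100 mg.
juxtavudine: 55–69 mL/min → 47% of 100 mg = 47 mg.
Total = 100 + 47 = 147 mg.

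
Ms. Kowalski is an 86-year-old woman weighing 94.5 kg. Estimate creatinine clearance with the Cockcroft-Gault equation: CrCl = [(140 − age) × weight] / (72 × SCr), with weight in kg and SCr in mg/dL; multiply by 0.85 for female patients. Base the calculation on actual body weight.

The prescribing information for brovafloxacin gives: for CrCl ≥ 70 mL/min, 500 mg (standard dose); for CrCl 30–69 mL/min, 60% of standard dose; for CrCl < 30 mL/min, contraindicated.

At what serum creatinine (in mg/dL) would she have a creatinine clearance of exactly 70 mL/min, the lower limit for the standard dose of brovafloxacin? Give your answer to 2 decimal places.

0.86 mg/dL

Standard dose requires CrCl ≥ 70 mL/min.
Set (140 − 86) × 94.5 × 0.85 / (72 × SCr) = 70
SCr = (140 − 86) × 94.5 × 0.85 / (72 × 70) = 0.861 mg/dL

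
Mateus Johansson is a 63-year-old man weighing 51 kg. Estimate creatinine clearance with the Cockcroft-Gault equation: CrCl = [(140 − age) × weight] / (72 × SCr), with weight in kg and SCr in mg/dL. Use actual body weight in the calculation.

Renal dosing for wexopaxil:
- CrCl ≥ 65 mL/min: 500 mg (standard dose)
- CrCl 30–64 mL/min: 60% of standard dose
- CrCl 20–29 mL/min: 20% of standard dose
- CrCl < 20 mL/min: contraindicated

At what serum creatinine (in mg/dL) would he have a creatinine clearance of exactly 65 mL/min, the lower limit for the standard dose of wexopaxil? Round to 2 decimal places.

0.84 mg/dL

Standard dose requires CrCl ≥ 65 mL/min.
Set (140 − 63) × 51 / (72 × SCr) = 65
SCr = (140 − 63) × 51 / (72 × 65) = 0.839 mg/dL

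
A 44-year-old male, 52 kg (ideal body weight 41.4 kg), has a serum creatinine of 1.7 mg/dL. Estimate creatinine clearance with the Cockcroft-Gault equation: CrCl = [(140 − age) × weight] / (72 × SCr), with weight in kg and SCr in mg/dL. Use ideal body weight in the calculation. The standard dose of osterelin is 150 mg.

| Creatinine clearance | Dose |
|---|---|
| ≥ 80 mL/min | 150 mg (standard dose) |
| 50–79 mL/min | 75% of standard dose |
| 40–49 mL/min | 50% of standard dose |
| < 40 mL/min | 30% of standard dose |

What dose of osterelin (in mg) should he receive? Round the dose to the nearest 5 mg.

CrCl = (140 − 44) × 41.4 / (72 × 1.7) = 3974.4 / 122.40 ≈ 32.5 mL/min
CrCl ≈ 32 mL/min → bracket < 40 mL/min.
30% of 150 mg = 45 mg

45 mg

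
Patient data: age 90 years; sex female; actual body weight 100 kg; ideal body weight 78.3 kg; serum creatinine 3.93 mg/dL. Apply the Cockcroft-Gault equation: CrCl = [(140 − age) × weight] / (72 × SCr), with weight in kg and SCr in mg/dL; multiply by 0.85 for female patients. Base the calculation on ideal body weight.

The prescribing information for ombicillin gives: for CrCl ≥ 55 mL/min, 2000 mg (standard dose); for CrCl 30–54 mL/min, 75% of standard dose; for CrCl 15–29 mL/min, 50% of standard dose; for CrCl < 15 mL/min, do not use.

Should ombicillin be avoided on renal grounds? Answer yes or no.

CrCl = (140 − 90) × 78.3 / (72 × 3.93) × 0.85 = 3915.0 / 282.96 × 0.85 ≈ 11.8 mL/min
CrCl ≈ 12 mL/min, which is < 15 mL/min.

yes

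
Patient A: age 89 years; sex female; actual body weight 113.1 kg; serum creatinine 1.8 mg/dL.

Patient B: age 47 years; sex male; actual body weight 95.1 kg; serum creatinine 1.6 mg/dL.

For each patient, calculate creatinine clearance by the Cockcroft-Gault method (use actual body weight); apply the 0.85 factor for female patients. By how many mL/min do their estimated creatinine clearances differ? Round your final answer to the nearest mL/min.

39 mL/min

Patient A: CrCl = (140 − 89) × 113.1 / (72 × 1.8) × 0.85 = 5768.1 / 129.60 × 0.85 ≈ 37.8 mL/min
Patient B: CrCl = (140 − 47) × 95.1 / (72 × 1.6) = 8844.3 / 115.20 ≈ 76.8 mL/min
|37.8 − 76.8| = 39.0 mL/min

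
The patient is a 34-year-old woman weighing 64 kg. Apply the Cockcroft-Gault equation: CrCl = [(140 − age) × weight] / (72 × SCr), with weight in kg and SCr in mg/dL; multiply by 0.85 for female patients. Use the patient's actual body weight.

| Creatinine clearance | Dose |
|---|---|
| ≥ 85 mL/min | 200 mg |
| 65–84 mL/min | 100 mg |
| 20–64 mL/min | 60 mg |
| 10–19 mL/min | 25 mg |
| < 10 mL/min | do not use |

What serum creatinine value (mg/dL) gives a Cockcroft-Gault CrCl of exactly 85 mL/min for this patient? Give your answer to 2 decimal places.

0.94 mg/dL

Standard dose requires CrCl ≥ 85 mL/min.
Set (140 − 34) × 64 × 0.85 / (72 × SCr) = 85
SCr = (140 − 34) × 64 × 0.85 / (72 × 85) = 0.942 mg/dL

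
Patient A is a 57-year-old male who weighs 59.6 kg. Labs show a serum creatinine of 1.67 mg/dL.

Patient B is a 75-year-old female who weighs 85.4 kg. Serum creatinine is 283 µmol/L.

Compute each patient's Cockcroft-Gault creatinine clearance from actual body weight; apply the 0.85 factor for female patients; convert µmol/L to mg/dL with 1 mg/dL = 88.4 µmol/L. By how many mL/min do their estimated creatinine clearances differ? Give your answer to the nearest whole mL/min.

Patient A: CrCl = (140 − 57) × 59.6 / (72 × 1.67) = 4946.8 / 120.24 ≈ 41.1 mL/min
Patient B: SCr = 283 / 88.4 = 3.201 mg/dL
Patient B: CrCl = (140 − 75) × 85.4 / (72 × 3.201) × 0.85 = 5551.0 / 230.47 × 0.85 ≈ 20.5 mL/min
|41.1 − 20.5| = 20.6 mL/min

21 mL/min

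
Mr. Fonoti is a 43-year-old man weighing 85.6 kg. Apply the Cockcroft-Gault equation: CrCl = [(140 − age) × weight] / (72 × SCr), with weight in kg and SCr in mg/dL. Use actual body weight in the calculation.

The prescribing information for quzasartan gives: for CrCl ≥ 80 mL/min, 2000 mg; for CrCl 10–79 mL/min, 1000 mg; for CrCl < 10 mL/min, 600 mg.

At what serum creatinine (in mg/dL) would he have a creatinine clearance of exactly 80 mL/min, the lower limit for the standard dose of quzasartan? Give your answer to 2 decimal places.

Standard dose requires CrCl ≥ 80 mL/min.
Set (140 − 43) × 85.6 / (72 × SCr) = 80
SCr = (140 − 43) × 85.6 / (72 × 80) = 1.442 mg/dL

1.44 mg/dL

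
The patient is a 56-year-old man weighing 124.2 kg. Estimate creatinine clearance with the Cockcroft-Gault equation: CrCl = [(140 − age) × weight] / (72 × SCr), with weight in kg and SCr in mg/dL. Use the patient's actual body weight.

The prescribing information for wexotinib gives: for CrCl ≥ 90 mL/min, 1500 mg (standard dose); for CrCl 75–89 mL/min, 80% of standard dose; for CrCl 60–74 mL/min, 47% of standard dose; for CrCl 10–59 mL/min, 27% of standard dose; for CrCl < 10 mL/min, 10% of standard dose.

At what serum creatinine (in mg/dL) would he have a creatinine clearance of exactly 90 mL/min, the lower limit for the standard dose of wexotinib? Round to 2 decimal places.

1.61 mg/dL

Standard dose requires CrCl ≥ 90 mL/min.
Set (140 − 56) × 124.2 / (72 × SCr) = 90
SCr = (140 − 56) × 124.2 / (72 × 90) = 1.610 mg/dL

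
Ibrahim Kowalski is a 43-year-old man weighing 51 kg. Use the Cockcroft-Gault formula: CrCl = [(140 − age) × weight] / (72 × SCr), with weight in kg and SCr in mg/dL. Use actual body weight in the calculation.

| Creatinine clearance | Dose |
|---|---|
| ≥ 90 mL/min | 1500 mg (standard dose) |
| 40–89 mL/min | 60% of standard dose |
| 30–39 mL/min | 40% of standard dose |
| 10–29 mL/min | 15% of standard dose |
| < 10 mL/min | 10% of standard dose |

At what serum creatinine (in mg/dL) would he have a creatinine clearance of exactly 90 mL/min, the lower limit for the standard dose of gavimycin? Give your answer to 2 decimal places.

0.76 mg/dL

Standard dose requires CrCl ≥ 90 mL/min.
Set (140 − 43) × 51 / (72 × SCr) = 90
SCr = (140 − 43) × 51 / (72 × 90) = 0.763 mg/dL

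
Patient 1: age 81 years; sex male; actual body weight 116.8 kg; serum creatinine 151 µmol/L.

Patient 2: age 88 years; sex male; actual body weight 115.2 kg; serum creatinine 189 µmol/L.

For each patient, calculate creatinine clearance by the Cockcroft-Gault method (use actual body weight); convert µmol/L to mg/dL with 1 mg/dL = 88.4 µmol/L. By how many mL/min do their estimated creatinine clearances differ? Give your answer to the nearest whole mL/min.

17 mL/min

Patient 1: SCr = 151 / 88.4 = 1.708 mg/dL
Patient 1: CrCl = (140 − 81) × 116.8 / (72 × 1.708) = 6891.2 / 122.98 ≈ 56.0 mL/min
Patient 2: SCr = 189 / 88.4 = 2.138 mg/dL
Patient 2: CrCl = (140 − 88) × 115.2 / (72 × 2.138) = 5990.4 / 153.94 ≈ 38.9 mL/min
|56.0 − 38.9| = 17.1 mL/min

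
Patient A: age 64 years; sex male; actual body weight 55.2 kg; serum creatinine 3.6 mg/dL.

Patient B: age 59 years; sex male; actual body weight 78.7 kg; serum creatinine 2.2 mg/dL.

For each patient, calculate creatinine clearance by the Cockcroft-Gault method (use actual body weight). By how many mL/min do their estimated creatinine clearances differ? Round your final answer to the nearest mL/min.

Patient A: CrCl = (140 − 64) × 55.2 / (72 × 3.6) = 4195.2 / 259.20 ≈ 16.2 mL/min
Patient B: CrCl = (140 − 59) × 78.7 / (72 × 2.2) = 6374.7 / 158.40 ≈ 40.2 mL/min
|16.2 − 40.2| = 24.0 mL/min

24 mL/min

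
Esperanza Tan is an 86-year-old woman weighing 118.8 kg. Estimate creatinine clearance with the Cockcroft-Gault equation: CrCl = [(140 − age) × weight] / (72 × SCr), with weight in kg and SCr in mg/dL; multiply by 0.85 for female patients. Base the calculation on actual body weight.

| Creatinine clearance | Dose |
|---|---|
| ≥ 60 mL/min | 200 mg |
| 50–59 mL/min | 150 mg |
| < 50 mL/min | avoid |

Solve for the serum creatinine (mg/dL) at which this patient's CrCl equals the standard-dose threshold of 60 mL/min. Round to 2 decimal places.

1.26 mg/dL

Standard dose requires CrCl ≥ 60 mL/min.
Set (140 − 86) × 118.8 × 0.85 / (72 × SCr) = 60
SCr = (140 − 86) × 118.8 × 0.85 / (72 × 60) = 1.262 mg/dL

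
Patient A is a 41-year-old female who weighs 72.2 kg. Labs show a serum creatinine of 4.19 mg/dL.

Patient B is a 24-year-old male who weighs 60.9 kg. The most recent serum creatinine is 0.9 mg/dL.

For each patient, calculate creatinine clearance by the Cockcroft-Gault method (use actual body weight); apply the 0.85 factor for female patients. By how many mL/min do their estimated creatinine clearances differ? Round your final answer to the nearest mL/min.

Patient A: CrCl = (140 − 41) × 72.2 / (72 × 4.19) × 0.85 = 7147.8 / 301.68 × 0.85 ≈ 20.1 mL/min
Patient B: CrCl = (140 − 24) × 60.9 / (72 × 0.9) = 7064.4 / 64.80 ≈ 109.0 mL/min
|20.1 − 109.0| = 88.9 mL/min

89 mL/min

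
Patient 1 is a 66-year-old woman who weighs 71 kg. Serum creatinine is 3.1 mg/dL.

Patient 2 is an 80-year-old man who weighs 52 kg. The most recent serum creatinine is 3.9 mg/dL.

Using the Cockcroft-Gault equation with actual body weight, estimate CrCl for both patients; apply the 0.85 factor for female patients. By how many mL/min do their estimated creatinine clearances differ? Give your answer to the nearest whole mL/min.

9 mL/min

Patient 1: CrCl = (140 − 66) × 71 / (72 × 3.1) × 0.85 = 5254.0 / 223.20 × 0.85 ≈ 20.0 mL/min
Patient 2: CrCl = (140 − 80) × 52 / (72 × 3.9) = 3120.0 / 280.80 ≈ 11.1 mL/min
|20.0 − 11.1| = 8.9 mL/min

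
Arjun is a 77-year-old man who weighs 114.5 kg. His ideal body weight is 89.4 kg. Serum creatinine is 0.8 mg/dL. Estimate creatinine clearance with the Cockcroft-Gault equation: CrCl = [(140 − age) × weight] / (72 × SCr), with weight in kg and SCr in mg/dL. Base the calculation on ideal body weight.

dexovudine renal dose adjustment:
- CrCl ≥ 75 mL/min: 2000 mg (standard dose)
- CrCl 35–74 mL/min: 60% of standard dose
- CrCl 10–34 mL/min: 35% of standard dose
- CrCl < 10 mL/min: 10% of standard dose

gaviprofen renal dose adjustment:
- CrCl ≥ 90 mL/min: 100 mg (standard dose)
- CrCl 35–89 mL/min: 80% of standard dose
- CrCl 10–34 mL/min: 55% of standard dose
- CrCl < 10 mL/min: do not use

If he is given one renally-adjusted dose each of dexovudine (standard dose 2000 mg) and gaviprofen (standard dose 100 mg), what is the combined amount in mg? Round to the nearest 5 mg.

2100 mg

CrCl = (140 − 77) × 89.4 / (72 × 0.8) = 5632.2 / 57.60 ≈ 97.8 mL/min
CrCl ≈ 98 mL/min.
dexovudine: ≥ 75 mL/min → 100% of 2000 mg = 2000 mg.
gaviprofen: ≥ 90 mL/min → 100% of 100 mg = 100 mg.
Total = 2000 + 100 = 2100 mg.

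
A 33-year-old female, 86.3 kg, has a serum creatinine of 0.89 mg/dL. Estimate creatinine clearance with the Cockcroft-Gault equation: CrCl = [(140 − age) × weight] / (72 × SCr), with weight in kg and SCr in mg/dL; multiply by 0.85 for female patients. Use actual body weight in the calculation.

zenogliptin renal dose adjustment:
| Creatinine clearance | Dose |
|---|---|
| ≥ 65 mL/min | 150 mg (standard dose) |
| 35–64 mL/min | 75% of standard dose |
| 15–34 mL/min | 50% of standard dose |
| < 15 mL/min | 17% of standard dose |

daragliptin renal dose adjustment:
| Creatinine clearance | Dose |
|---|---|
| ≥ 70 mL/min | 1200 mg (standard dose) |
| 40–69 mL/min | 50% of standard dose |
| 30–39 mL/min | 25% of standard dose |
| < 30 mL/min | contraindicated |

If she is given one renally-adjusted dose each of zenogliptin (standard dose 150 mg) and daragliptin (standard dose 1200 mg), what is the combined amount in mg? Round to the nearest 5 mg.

1350 mg

CrCl = (140 − 33) × 86.3 / (72 × 0.89) × 0.85 = 9234.1 / 64.08 × 0.85 ≈ 122.5 mL/min
CrCl ≈ 122 mL/min.
zenogliptin: ≥ 65 mL/min → 100% of 150 mg = 150 mg.
daragliptin: ≥ 70 mL/min → 100% of 1200 mg = 1200 mg.
Total = 150 + 1200 = 1350 mg.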